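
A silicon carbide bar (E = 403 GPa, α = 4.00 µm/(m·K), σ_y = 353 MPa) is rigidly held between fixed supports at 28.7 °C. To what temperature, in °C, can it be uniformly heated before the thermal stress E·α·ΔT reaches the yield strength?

248 °C

E·α·ΔT = 353.0 MPa ⇒ ΔT = 353.0 / (403.0×10³ × 4.00×10⁻⁶) = 219.0 K.
T = 28.7 + 219.0 = 247.7 °C.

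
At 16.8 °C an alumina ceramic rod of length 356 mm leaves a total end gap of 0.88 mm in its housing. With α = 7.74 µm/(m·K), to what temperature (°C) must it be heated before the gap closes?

336 °C

α·L₀·ΔT = 0.88 mm ⇒ ΔT = 0.88 / (7.74×10⁻⁶ × 356.0) = 319.4 K.
T = 16.8 + 319.4 = 336.2 °C.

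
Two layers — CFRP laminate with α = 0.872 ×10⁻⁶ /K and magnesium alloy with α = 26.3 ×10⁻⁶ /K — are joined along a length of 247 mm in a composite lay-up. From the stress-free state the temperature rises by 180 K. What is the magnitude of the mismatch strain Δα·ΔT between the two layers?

Δα = |0.872 − 26.3|×10⁻⁶/K = 25.4×10⁻⁶/K.
Mismatch strain = Δα·ΔT = 25.4×10⁻⁶ × 180.0 = 4.58×10⁻³.

4.58×10⁻³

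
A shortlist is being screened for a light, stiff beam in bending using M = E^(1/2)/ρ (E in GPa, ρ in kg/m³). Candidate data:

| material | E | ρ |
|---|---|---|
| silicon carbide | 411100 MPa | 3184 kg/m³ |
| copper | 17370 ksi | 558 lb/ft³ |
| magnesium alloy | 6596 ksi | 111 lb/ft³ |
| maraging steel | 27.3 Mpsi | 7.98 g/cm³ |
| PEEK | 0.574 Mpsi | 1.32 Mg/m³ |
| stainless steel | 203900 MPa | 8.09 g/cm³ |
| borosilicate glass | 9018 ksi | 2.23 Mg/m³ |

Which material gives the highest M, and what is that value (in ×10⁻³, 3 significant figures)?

After converting to SI:
  silicon carbide: E = 411.1 GPa, ρ = 3184 kg/m³
  copper: E = 119.8 GPa, ρ = 8938 kg/m³
  magnesium alloy: E = 45.48 GPa, ρ = 1778 kg/m³
  maraging steel: E = 188.2 GPa, ρ = 7980 kg/m³
  PEEK: E = 3.958 GPa, ρ = 1320 kg/m³
  stainless steel: E = 203.9 GPa, ρ = 8090 kg/m³
  borosilicate glass: E = 62.18 GPa, ρ = 2230 kg/m³
  silicon carbide: M = 6.37×10⁻³
  magnesium alloy: M = 3.79×10⁻³
  borosilicate glass: M = 3.54×10⁻³
  stainless steel: M = 1.77×10⁻³
  maraging steel: M = 1.72×10⁻³
  PEEK: M = 1.51×10⁻³
  copper: M = 1.22×10⁻³
Silicon carbide ranks first.

silicon carbide, M = 6.37×10⁻³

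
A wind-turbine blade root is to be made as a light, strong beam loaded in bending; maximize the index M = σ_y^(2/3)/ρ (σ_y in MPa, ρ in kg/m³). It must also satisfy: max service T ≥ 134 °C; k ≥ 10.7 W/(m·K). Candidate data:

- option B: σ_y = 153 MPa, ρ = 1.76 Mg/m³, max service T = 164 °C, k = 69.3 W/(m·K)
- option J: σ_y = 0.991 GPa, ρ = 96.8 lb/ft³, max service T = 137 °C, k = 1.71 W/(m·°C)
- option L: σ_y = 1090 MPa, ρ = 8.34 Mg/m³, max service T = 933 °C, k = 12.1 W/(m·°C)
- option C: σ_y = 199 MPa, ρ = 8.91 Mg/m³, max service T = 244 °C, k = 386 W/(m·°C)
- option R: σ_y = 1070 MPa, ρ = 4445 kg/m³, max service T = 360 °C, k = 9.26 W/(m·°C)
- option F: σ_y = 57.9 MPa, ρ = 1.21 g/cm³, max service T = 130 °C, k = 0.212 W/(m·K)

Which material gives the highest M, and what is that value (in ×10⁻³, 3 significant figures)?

Screen on constraints: max service T ≥ 134 °C; k ≥ 10.7 W/(m·K). Survivors: option B, option L, option C.
Normalizing units and computing the index:
  option B: σ_y = 153.0 MPa, ρ = 1760 kg/m³
  option L: σ_y = 1090 MPa, ρ = 8340 kg/m³
  option C: σ_y = 199.0 MPa, ρ = 8910 kg/m³
  option B: M = 16.3×10⁻³
  option L: M = 12.7×10⁻³
  option C: M = 3.83×10⁻³
Highest index: option B.

option B, M = 16.3×10⁻³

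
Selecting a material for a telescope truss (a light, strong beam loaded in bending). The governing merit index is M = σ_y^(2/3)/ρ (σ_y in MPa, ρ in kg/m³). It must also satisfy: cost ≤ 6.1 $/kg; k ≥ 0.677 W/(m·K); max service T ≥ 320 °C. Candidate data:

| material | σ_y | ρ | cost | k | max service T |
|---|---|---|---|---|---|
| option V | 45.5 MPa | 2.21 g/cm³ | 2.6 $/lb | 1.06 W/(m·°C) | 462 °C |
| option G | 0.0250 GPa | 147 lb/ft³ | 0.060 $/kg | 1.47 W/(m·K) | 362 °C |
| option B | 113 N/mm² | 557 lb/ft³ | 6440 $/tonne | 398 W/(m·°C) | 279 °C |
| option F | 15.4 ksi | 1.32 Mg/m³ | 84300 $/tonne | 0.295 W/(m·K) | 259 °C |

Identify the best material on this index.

Screen on constraints: cost ≤ 6.1 $/kg; k ≥ 0.677 W/(m·K); max service T ≥ 320 °C. Survivors: option V, option G.
Convert each candidate to consistent units, then evaluate M:
  option V: σ_y = 45.50 MPa, ρ = 2210 kg/m³
  option G: σ_y = 25.00 MPa, ρ = 2355 kg/m³
  option V: M = 5.77×10⁻³
  option G: M = 3.63×10⁻³
Option V ranks first.

option V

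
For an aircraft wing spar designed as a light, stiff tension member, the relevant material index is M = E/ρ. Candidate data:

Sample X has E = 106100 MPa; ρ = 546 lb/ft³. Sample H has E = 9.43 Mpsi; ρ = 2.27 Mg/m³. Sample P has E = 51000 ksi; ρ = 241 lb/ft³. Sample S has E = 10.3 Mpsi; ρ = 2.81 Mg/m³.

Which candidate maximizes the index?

sample P

Normalizing units and computing the index:
  sample X: E = 106.1 GPa, ρ = 8746 kg/m³
  sample H: E = 65.02 GPa, ρ = 2270 kg/m³
  sample P: E = 351.6 GPa, ρ = 3860 kg/m³
  sample S: E = 71.02 GPa, ρ = 2810 kg/m³
  sample P: M = 91.1 MN·m/kg
  sample H: M = 28.6 MN·m/kg
  sample S: M = 25.3 MN·m/kg
  sample X: M = 12.1 MN·m/kg
Sample P has the largest M.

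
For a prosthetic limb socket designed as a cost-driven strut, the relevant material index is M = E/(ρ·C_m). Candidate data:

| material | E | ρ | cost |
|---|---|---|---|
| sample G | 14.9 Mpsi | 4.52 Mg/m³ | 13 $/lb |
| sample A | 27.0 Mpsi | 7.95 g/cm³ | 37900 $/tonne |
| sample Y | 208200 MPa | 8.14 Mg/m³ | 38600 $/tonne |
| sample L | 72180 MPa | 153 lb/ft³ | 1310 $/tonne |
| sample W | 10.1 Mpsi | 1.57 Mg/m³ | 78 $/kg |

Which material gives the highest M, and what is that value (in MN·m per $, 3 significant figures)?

After converting to SI:
  sample G: E = 102.7 GPa, ρ = 4520 kg/m³, cost = 28.66 $/kg
  sample A: E = 186.2 GPa, ρ = 7950 kg/m³, cost = 37.90 $/kg
  sample Y: E = 208.2 GPa, ρ = 8140 kg/m³, cost = 38.60 $/kg
  sample L: E = 72.18 GPa, ρ = 2451 kg/m³, cost = 1.310 $/kg
  sample W: E = 69.64 GPa, ρ = 1570 kg/m³, cost = 78.00 $/kg
  sample L: M = 22.5 MN·m per $
  sample G: M = 0.793 MN·m per $
  sample Y: M = 0.663 MN·m per $
  sample A: M = 0.618 MN·m per $
  sample W: M = 0.569 MN·m per $
The maximum is for sample L.

sample L, M = 22.5 MN·m per $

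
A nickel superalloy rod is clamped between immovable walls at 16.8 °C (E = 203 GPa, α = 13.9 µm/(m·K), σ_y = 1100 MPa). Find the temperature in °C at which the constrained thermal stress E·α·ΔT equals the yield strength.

407 °C

E·α·ΔT = 1100 MPa ⇒ ΔT = 1100 / (203.0×10³ × 13.9×10⁻⁶) = 389.8 K.
T = 16.8 + 389.8 = 406.6 °C.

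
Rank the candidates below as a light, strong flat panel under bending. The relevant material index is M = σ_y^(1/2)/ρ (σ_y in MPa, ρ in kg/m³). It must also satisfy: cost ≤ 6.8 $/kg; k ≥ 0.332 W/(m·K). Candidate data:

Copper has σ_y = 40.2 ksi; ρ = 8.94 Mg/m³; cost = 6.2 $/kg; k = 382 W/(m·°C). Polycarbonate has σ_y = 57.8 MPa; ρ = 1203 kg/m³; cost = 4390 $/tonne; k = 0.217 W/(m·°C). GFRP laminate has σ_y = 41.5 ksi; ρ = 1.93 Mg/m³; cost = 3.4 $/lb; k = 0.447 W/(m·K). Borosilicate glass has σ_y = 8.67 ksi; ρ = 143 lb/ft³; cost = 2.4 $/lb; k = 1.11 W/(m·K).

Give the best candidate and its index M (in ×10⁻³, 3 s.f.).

borosilicate glass, M = 3.38×10⁻³

Screen on constraints: cost ≤ 6.8 $/kg; k ≥ 0.332 W/(m·K). Survivors: copper, borosilicate glass.
In SI units:
  copper: σ_y = 277.2 MPa, ρ = 8940 kg/m³
  borosilicate glass: σ_y = 59.78 MPa, ρ = 2291 kg/m³
  borosilicate glass: M = 3.38×10⁻³
  copper: M = 1.86×10⁻³
Highest index: borosilicate glass.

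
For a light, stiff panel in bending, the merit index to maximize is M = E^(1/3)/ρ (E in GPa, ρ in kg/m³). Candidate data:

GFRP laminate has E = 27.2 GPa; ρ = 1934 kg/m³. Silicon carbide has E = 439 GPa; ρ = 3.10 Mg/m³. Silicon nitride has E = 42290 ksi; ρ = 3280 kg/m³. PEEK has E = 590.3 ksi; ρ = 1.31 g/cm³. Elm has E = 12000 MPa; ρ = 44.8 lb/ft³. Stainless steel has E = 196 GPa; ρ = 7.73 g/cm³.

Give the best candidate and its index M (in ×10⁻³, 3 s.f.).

In SI units:
  GFRP laminate: E = 27.20 GPa, ρ = 1934 kg/m³
  silicon carbide: E = 439.0 GPa, ρ = 3100 kg/m³
  silicon nitride: E = 291.6 GPa, ρ = 3280 kg/m³
  PEEK: E = 4.070 GPa, ρ = 1310 kg/m³
  elm: E = 12.00 GPa, ρ = 717.6 kg/m³
  stainless steel: E = 196.0 GPa, ρ = 7730 kg/m³
  elm: M = 3.19×10⁻³
  silicon carbide: M = 2.45×10⁻³
  silicon nitride: M = 2.02×10⁻³
  GFRP laminate: M = 1.56×10⁻³
  PEEK: M = 1.22×10⁻³
  stainless steel: M = 0.751×10⁻³
Highest index: elm.

elm, M = 3.19×10⁻³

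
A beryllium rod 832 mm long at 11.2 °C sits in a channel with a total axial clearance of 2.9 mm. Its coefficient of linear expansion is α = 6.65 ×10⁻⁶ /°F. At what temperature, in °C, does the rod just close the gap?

α = 6.65×10⁻⁶/°F × 9/5 = 12.0×10⁻⁶/K.
α·L₀·ΔT = 2.9 mm ⇒ ΔT = 2.9 / (12.0×10⁻⁶ × 832.0) = 291.2 K.
T = 11.2 + 291.2 = 302.4 °C.

302 °C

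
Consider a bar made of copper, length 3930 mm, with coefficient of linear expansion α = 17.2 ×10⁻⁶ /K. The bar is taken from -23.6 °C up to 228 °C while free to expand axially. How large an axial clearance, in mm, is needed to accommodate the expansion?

ΔT = 228 − (-23.6) = 251.6 K.
ΔL = α·L₀·ΔT = 17.2×10⁻⁶ × 3930 mm × 251.6 K = 17.0 mm.

17.0 mm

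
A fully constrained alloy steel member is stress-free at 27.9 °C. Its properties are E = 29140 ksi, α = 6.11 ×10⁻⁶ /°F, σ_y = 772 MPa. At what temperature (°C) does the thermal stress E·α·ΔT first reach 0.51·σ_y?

E = 29140 ksi = 200.9 GPa.
α = 6.11×10⁻⁶/°F × 9/5 = 11.0×10⁻⁶/K.
E·α·ΔT = 393.7 MPa ⇒ ΔT = 393.7 / (200.9×10³ × 11.0×10⁻⁶) = 178.2 K.
T = 27.9 + 178.2 = 206.1 °C.

206 °C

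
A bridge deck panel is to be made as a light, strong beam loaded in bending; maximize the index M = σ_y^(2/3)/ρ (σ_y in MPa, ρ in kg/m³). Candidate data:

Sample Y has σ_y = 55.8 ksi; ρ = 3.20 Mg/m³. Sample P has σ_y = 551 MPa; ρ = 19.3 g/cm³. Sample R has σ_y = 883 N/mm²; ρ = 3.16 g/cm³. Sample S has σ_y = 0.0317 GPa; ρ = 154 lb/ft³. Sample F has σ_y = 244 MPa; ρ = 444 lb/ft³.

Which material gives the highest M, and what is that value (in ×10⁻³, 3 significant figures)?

Convert each candidate to consistent units, then evaluate M:
  sample Y: σ_y = 384.7 MPa, ρ = 3200 kg/m³
  sample P: σ_y = 551.0 MPa, ρ = 19300 kg/m³
  sample R: σ_y = 883.0 MPa, ρ = 3160 kg/m³
  sample S: σ_y = 31.70 MPa, ρ = 2467 kg/m³
  sample F: σ_y = 244.0 MPa, ρ = 7112 kg/m³
  sample R: M = 29.1×10⁻³
  sample Y: M = 16.5×10⁻³
  sample F: M = 5.49×10⁻³
  sample S: M = 4.06×10⁻³
  sample P: M = 3.48×10⁻³
Highest index: sample R.

sample R, M = 29.1×10⁻³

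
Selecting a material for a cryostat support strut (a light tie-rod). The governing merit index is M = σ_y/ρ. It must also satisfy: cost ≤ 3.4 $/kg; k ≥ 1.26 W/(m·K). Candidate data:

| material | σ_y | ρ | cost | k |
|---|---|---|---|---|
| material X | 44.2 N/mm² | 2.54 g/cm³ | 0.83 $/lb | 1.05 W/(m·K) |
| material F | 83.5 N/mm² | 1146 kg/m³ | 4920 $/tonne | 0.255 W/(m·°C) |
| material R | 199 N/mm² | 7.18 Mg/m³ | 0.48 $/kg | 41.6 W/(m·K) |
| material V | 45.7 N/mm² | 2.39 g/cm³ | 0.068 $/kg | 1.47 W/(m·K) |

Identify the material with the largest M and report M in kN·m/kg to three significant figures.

Screen on constraints: cost ≤ 3.4 $/kg; k ≥ 1.26 W/(m·K). Survivors: material R, material V.
Convert each candidate to consistent units, then evaluate M:
  material R: σ_y = 199.0 MPa, ρ = 7180 kg/m³
  material V: σ_y = 45.70 MPa, ρ = 2390 kg/m³
  material R: M = 27.7 kN·m/kg
  material V: M = 19.1 kN·m/kg
Material R ranks first.

material R, M = 27.7 kN·m/kg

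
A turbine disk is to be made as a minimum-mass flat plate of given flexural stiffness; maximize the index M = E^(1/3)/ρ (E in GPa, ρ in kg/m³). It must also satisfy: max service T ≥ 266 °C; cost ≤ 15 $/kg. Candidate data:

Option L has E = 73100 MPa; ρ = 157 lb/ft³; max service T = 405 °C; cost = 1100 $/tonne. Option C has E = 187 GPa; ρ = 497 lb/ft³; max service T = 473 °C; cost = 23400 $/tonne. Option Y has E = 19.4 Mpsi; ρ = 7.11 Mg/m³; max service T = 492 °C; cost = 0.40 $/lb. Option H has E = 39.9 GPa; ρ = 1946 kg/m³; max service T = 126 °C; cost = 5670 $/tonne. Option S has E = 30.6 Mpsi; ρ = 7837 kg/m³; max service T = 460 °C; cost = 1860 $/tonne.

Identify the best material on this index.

Screen on constraints: max service T ≥ 266 °C; cost ≤ 15 $/kg. Survivors: option L, option Y, option S.
After converting to SI:
  option L: E = 73.10 GPa, ρ = 2515 kg/m³
  option Y: E = 133.8 GPa, ρ = 7110 kg/m³
  option S: E = 211.0 GPa, ρ = 7837 kg/m³
  option L: M = 1.66×10⁻³
  option S: M = 0.760×10⁻³
  option Y: M = 0.719×10⁻³
Option L has the largest M.

option L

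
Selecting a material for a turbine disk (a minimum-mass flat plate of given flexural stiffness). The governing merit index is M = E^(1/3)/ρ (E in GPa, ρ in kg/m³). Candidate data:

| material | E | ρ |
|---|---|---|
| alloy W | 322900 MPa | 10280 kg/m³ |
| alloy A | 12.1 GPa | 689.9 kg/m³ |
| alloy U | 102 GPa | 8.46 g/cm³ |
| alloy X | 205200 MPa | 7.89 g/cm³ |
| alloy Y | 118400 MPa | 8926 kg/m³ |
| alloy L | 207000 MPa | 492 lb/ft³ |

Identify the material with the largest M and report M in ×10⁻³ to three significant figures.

After converting to SI:
  alloy W: E = 322.9 GPa, ρ = 10280 kg/m³
  alloy A: E = 12.10 GPa, ρ = 689.9 kg/m³
  alloy U: E = 102.0 GPa, ρ = 8460 kg/m³
  alloy X: E = 205.2 GPa, ρ = 7890 kg/m³
  alloy Y: E = 118.4 GPa, ρ = 8926 kg/m³
  alloy L: E = 207.0 GPa, ρ = 7881 kg/m³
  alloy A: M = 3.33×10⁻³
  alloy L: M = 0.751×10⁻³
  alloy X: M = 0.748×10⁻³
  alloy W: M = 0.667×10⁻³
  alloy U: M = 0.552×10⁻³
  alloy Y: M = 0.550×10⁻³
The maximum is for alloy A.

alloy A, M = 3.33×10⁻³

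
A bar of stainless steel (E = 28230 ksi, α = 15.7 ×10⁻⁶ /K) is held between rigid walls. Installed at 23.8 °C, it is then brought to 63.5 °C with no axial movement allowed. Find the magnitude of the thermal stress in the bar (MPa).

E = 28230 ksi = 194.6 GPa.
ΔT = 39.70 K. Constrained thermal stress σ = E·α·ΔT = 194.6×10³ MPa × 15.7×10⁻⁶ × 39.70 = 121 MPa (compressive).

121 MPa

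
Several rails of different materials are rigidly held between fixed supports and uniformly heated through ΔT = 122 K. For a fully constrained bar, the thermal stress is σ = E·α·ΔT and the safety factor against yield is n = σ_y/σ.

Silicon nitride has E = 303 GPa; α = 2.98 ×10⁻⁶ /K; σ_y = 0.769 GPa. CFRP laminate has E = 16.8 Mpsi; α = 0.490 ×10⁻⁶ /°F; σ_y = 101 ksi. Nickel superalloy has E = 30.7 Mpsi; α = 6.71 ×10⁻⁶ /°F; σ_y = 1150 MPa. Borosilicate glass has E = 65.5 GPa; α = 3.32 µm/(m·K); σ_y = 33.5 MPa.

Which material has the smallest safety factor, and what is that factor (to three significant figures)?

borosilicate glass, n = 1.26

With everything in SI (GPa, ×10⁻⁶/K, MPa):
  silicon nitride: E = 303.0, α = 2.98, σ_y = 769.0 → σ = 110 MPa, n = 6.98
  CFRP laminate: E = 115.8, α = 0.882, σ_y = 696.4 → σ = 12.5 MPa, n = 55.9
  nickel superalloy: E = 211.7, α = 12.1, σ_y = 1150 → σ = 312 MPa, n = 3.69
  borosilicate glass: E = 65.50, α = 3.32, σ_y = 33.50 → σ = 26.5 MPa, n = 1.26
The minimum is borosilicate glass at n = 1.26.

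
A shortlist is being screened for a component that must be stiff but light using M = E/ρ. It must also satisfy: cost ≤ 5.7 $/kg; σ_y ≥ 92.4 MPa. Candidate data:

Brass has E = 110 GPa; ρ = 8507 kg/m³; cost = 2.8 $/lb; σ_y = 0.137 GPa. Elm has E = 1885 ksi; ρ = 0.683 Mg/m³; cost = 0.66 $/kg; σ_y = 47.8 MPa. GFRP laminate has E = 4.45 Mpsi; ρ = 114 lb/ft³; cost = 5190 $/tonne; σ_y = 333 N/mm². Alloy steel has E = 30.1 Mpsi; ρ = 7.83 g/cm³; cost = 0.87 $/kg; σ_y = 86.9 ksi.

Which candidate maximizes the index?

alloy steel

Screen on constraints: cost ≤ 5.7 $/kg; σ_y ≥ 92.4 MPa. Survivors: GFRP laminate, alloy steel.
Putting every candidate on a common basis:
  GFRP laminate: E = 30.68 GPa, ρ = 1826 kg/m³
  alloy steel: E = 207.5 GPa, ρ = 7830 kg/m³
  alloy steel: M = 26.5 MN·m/kg
  GFRP laminate: M = 16.8 MN·m/kg
Alloy steel has the largest M.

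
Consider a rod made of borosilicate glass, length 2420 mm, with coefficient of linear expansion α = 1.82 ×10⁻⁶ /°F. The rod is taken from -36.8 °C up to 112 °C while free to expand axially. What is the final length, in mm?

Convert α: 1.82×10⁻⁶/°F × (9/5) = 3.28×10⁻⁶/K.
ΔT = 112 − (-36.8) = 148.8 K.
ΔL = α·L₀·ΔT = 3.28×10⁻⁶ × 2420 mm × 148.8 K = 1.18 mm.
L = L₀ + ΔL = 2420 + 1.18 = 2421.2 mm.

2421.2 mm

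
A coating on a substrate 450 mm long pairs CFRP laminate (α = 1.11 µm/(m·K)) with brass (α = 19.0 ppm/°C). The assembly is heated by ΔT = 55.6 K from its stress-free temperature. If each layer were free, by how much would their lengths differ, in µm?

Δα = |1.11 − 19.0|×10⁻⁶/K = 17.9×10⁻⁶/K.
ΔL_mismatch = Δα·L·ΔT = 17.9×10⁻⁶ × 450.0 mm × 55.6 K = 448 µm.

448 µm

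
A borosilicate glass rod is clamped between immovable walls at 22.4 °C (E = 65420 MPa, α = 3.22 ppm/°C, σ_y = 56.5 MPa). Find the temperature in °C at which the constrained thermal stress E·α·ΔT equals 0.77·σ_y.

E = 65420 MPa = 65.42 GPa.
E·α·ΔT = 43.51 MPa ⇒ ΔT = 43.51 / (65.42×10³ × 3.22×10⁻⁶) = 206.5 K.
T = 22.4 + 206.5 = 228.9 °C.

229 °C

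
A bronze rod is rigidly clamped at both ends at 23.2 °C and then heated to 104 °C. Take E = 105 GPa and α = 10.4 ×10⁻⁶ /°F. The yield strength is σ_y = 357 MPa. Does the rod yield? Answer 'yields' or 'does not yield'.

does not yield

α = 10.4×10⁻⁶/°F × 9/5 = 18.7×10⁻⁶/K.
ΔT = 80.80 K. Constrained thermal stress σ = E·α·ΔT = 105.0×10³ MPa × 18.7×10⁻⁶ × 80.80 = 159 MPa (compressive).
Compare to σ_y = 357 MPa: σ < σ_y, so it does not yield.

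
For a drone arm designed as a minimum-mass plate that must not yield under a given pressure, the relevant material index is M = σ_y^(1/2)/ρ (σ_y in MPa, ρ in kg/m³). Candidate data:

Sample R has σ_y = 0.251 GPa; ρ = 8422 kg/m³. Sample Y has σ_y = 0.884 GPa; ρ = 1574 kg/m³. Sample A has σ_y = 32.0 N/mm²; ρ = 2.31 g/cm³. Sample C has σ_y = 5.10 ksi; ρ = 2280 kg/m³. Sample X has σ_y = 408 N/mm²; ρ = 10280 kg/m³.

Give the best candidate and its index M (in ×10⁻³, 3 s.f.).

After converting to SI:
  sample R: σ_y = 251.0 MPa, ρ = 8422 kg/m³
  sample Y: σ_y = 884.0 MPa, ρ = 1574 kg/m³
  sample A: σ_y = 32.00 MPa, ρ = 2310 kg/m³
  sample C: σ_y = 35.16 MPa, ρ = 2280 kg/m³
  sample X: σ_y = 408.0 MPa, ρ = 10280 kg/m³
  sample Y: M = 18.9×10⁻³
  sample C: M = 2.60×10⁻³
  sample A: M = 2.45×10⁻³
  sample X: M = 1.96×10⁻³
  sample R: M = 1.88×10⁻³
Sample Y has the largest M.

sample Y, M = 18.9×10⁻³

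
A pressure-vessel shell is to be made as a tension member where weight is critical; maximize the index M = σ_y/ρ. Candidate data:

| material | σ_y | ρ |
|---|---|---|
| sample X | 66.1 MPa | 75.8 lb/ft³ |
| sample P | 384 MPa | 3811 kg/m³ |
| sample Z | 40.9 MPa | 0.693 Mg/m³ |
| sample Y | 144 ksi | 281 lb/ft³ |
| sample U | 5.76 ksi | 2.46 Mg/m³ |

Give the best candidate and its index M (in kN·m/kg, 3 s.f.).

Putting every candidate on a common basis:
  sample X: σ_y = 66.10 MPa, ρ = 1214 kg/m³
  sample P: σ_y = 384.0 MPa, ρ = 3811 kg/m³
  sample Z: σ_y = 40.90 MPa, ρ = 693.0 kg/m³
  sample Y: σ_y = 992.8 MPa, ρ = 4501 kg/m³
  sample U: σ_y = 39.71 MPa, ρ = 2460 kg/m³
  sample Y: M = 221 kN·m/kg
  sample P: M = 101 kN·m/kg
  sample Z: M = 59.0 kN·m/kg
  sample X: M = 54.4 kN·m/kg
  sample U: M = 16.1 kN·m/kg
Sample Y ranks first.

sample Y, M = 221 kN·m/kg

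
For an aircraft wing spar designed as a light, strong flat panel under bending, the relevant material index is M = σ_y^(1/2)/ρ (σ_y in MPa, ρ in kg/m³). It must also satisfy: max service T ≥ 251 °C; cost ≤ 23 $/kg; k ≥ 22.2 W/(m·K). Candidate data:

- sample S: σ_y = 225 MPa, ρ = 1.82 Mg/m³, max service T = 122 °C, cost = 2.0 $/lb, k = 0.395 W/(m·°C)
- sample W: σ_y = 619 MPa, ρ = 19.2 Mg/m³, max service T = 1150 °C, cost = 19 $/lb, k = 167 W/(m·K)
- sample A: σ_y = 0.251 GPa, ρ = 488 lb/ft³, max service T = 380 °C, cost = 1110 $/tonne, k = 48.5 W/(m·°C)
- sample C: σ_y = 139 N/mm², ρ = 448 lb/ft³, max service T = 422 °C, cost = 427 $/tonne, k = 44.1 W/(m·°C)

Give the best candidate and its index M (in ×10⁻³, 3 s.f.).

sample A, M = 2.03×10⁻³

Screen on constraints: max service T ≥ 251 °C; cost ≤ 23 $/kg; k ≥ 22.2 W/(m·K). Survivors: sample A, sample C.
Putting every candidate on a common basis:
  sample A: σ_y = 251.0 MPa, ρ = 7817 kg/m³
  sample C: σ_y = 139.0 MPa, ρ = 7176 kg/m³
  sample A: M = 2.03×10⁻³
  sample C: M = 1.64×10⁻³
The maximum is for sample A.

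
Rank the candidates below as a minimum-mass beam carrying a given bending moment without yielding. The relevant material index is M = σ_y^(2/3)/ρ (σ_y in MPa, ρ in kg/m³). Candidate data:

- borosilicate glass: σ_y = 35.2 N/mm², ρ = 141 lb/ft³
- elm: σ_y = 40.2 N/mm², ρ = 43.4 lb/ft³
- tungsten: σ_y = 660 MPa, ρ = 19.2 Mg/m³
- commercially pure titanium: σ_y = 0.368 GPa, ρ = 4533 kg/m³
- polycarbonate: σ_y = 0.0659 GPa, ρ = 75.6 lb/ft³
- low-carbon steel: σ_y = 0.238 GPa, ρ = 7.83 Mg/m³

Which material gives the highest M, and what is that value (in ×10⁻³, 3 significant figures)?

Convert each candidate to consistent units, then evaluate M:
  borosilicate glass: σ_y = 35.20 MPa, ρ = 2259 kg/m³
  elm: σ_y = 40.20 MPa, ρ = 695.2 kg/m³
  tungsten: σ_y = 660.0 MPa, ρ = 19200 kg/m³
  commercially pure titanium: σ_y = 368.0 MPa, ρ = 4533 kg/m³
  polycarbonate: σ_y = 65.90 MPa, ρ = 1211 kg/m³
  low-carbon steel: σ_y = 238.0 MPa, ρ = 7830 kg/m³
  elm: M = 16.9×10⁻³
  polycarbonate: M = 13.5×10⁻³
  commercially pure titanium: M = 11.3×10⁻³
  low-carbon steel: M = 4.90×10⁻³
  borosilicate glass: M = 4.76×10⁻³
  tungsten: M = 3.95×10⁻³
Highest index: elm.

elm, M = 16.9×10⁻³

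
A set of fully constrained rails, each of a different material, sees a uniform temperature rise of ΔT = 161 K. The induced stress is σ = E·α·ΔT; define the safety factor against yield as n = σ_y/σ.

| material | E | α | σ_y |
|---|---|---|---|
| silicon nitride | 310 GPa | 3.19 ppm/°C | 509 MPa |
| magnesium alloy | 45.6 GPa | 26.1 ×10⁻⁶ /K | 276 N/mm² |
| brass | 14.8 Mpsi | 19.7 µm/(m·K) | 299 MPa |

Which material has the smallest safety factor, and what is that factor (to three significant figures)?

With everything in SI (GPa, ×10⁻⁶/K, MPa):
  silicon nitride: E = 310.0, α = 3.19, σ_y = 509.0 → σ = 159 MPa, n = 3.20
  magnesium alloy: E = 45.60, α = 26.1, σ_y = 276.0 → σ = 192 MPa, n = 1.44
  brass: E = 102.0, α = 19.7, σ_y = 299.0 → σ = 324 MPa, n = 0.924
Smallest n: brass with n = 0.924.

brass, n = 0.924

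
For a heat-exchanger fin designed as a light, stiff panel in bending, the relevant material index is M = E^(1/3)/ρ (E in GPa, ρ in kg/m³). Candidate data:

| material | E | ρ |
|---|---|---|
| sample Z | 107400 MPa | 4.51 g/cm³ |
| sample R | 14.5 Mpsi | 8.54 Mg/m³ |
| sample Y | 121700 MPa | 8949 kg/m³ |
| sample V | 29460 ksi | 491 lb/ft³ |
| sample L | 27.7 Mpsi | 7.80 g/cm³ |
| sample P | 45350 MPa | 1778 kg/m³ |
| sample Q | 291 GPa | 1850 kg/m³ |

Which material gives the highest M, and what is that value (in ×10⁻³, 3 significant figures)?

After converting to SI:
  sample Z: E = 107.4 GPa, ρ = 4510 kg/m³
  sample R: E = 99.97 GPa, ρ = 8540 kg/m³
  sample Y: E = 121.7 GPa, ρ = 8949 kg/m³
  sample V: E = 203.1 GPa, ρ = 7865 kg/m³
  sample L: E = 191.0 GPa, ρ = 7800 kg/m³
  sample P: E = 45.35 GPa, ρ = 1778 kg/m³
  sample Q: E = 291.0 GPa, ρ = 1850 kg/m³
  sample Q: M = 3.58×10⁻³
  sample P: M = 2.01×10⁻³
  sample Z: M = 1.05×10⁻³
  sample V: M = 0.747×10⁻³
  sample L: M = 0.738×10⁻³
  sample Y: M = 0.554×10⁻³
  sample R: M = 0.543×10⁻³
The maximum is for sample Q.

sample Q, M = 3.58×10⁻³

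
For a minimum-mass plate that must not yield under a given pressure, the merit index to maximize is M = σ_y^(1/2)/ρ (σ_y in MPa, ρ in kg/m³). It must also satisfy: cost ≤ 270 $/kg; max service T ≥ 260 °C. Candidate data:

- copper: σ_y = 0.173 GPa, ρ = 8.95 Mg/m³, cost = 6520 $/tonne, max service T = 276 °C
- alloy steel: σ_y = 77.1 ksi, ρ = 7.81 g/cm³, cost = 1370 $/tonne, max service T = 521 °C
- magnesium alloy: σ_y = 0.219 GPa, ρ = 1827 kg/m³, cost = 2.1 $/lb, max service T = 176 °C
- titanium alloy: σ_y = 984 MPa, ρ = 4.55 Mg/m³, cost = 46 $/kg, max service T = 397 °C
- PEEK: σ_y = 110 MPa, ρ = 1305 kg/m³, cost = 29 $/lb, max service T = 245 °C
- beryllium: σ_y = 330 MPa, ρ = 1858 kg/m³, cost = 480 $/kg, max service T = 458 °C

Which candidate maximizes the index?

titanium alloy

Screen on constraints: cost ≤ 270 $/kg; max service T ≥ 260 °C. Survivors: copper, alloy steel, titanium alloy.
After converting to SI:
  copper: σ_y = 173.0 MPa, ρ = 8950 kg/m³
  alloy steel: σ_y = 531.6 MPa, ρ = 7810 kg/m³
  titanium alloy: σ_y = 984.0 MPa, ρ = 4550 kg/m³
  titanium alloy: M = 6.89×10⁻³
  alloy steel: M = 2.95×10⁻³
  copper: M = 1.47×10⁻³
The maximum is for titanium alloy.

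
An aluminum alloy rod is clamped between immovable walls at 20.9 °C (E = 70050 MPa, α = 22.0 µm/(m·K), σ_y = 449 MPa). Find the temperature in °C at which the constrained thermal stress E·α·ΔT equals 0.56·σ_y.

E = 70050 MPa = 70.05 GPa.
E·α·ΔT = 251.4 MPa ⇒ ΔT = 251.4 / (70.05×10³ × 22.0×10⁻⁶) = 163.2 K.
T = 20.9 + 163.2 = 184.1 °C.

184 °C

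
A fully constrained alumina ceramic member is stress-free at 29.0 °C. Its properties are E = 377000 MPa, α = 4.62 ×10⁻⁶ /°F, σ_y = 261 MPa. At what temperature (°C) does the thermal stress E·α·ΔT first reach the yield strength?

112 °C

E = 377000 MPa = 377.0 GPa.
α = 4.62×10⁻⁶/°F × 9/5 = 8.32×10⁻⁶/K.
E·α·ΔT = 261.0 MPa ⇒ ΔT = 261.0 / (377.0×10³ × 8.32×10⁻⁶) = 83.25 K.
T = 29.0 + 83.25 = 112.3 °C.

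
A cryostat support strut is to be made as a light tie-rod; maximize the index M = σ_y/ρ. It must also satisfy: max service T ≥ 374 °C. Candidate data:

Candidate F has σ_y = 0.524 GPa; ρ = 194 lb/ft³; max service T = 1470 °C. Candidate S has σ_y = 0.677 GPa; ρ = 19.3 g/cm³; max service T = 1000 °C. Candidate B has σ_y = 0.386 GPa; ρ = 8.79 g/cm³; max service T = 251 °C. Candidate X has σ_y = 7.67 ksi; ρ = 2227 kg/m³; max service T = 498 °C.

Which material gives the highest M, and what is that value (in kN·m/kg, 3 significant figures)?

candidate F, M = 169 kN·m/kg

Screen on constraints: max service T ≥ 374 °C. Survivors: candidate F, candidate S, candidate X.
In SI units:
  candidate F: σ_y = 524.0 MPa, ρ = 3108 kg/m³
  candidate S: σ_y = 677.0 MPa, ρ = 19300 kg/m³
  candidate X: σ_y = 52.88 MPa, ρ = 2227 kg/m³
  candidate F: M = 169 kN·m/kg
  candidate S: M = 35.1 kN·m/kg
  candidate X: M = 23.7 kN·m/kg
Candidate F ranks first.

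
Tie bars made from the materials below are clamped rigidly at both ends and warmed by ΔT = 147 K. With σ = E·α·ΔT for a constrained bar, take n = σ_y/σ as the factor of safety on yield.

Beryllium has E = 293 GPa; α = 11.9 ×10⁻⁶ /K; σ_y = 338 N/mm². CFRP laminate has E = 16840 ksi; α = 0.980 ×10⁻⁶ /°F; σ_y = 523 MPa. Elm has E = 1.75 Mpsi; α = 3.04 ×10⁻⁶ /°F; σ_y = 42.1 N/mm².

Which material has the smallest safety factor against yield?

Converting E to GPa, α to ×10⁻⁶/K, σ_y to MPa, then σ and n for each:
  beryllium: E = 293.0, α = 11.9, σ_y = 338.0 → σ = 513 MPa, n = 0.659
  CFRP laminate: E = 116.1, α = 1.76, σ_y = 523.0 → σ = 30.1 MPa, n = 17.4
  elm: E = 12.07, α = 5.47, σ_y = 42.10 → σ = 9.71 MPa, n = 4.34
The minimum is beryllium at n = 0.659.

beryllium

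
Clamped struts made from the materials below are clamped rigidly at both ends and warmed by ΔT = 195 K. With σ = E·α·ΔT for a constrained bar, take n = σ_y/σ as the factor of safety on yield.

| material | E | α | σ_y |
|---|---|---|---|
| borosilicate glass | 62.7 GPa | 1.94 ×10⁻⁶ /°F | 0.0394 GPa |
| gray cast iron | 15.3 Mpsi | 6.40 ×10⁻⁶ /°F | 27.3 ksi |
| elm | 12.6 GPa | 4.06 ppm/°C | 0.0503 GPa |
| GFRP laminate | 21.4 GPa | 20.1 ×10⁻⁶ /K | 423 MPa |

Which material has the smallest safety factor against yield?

gray cast iron

Converting E to GPa, α to ×10⁻⁶/K, σ_y to MPa, then σ and n for each:
  borosilicate glass: E = 62.70, α = 3.49, σ_y = 39.40 → σ = 42.7 MPa, n = 0.923
  gray cast iron: E = 105.5, α = 11.5, σ_y = 188.2 → σ = 237 MPa, n = 0.794
  elm: E = 12.60, α = 4.06, σ_y = 50.30 → σ = 9.98 MPa, n = 5.04
  GFRP laminate: E = 21.40, α = 20.1, σ_y = 423.0 → σ = 83.9 MPa, n = 5.04
Gray cast iron has the lowest safety factor, n = 0.794.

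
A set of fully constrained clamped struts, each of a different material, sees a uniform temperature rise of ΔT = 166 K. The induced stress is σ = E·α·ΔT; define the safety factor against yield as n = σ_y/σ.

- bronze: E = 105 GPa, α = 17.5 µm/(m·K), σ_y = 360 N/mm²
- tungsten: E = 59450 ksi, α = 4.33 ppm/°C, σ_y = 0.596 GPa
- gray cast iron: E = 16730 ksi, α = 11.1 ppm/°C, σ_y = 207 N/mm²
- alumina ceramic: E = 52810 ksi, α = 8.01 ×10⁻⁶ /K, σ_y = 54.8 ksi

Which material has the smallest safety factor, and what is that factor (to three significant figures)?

In consistent units (E in GPa, α in ×10⁻⁶/K, σ_y in MPa):
  bronze: E = 105.0, α = 17.5, σ_y = 360.0 → σ = 305 MPa, n = 1.18
  tungsten: E = 409.9, α = 4.33, σ_y = 596.0 → σ = 295 MPa, n = 2.02
  gray cast iron: E = 115.3, α = 11.1, σ_y = 207.0 → σ = 213 MPa, n = 0.974
  alumina ceramic: E = 364.1, α = 8.01, σ_y = 377.8 → σ = 484 MPa, n = 0.780
The minimum is alumina ceramic at n = 0.780.

alumina ceramic, n = 0.780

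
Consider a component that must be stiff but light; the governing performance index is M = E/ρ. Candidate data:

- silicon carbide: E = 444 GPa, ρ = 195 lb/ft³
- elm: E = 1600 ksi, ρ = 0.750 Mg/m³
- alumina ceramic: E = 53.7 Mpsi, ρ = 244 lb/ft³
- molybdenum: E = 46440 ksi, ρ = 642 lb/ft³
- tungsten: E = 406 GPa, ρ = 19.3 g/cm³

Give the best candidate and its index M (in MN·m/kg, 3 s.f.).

silicon carbide, M = 142 MN·m/kg

Convert each candidate to consistent units, then evaluate M:
  silicon carbide: E = 444.0 GPa, ρ = 3124 kg/m³
  elm: E = 11.03 GPa, ρ = 750.0 kg/m³
  alumina ceramic: E = 370.2 GPa, ρ = 3909 kg/m³
  molybdenum: E = 320.2 GPa, ρ = 10280 kg/m³
  tungsten: E = 406.0 GPa, ρ = 19300 kg/m³
  silicon carbide: M = 142 MN·m/kg
  alumina ceramic: M = 94.7 MN·m/kg
  molybdenum: M = 31.1 MN·m/kg
  tungsten: M = 21.0 MN·m/kg
  elm: M = 14.7 MN·m/kg
Silicon carbide has the largest M.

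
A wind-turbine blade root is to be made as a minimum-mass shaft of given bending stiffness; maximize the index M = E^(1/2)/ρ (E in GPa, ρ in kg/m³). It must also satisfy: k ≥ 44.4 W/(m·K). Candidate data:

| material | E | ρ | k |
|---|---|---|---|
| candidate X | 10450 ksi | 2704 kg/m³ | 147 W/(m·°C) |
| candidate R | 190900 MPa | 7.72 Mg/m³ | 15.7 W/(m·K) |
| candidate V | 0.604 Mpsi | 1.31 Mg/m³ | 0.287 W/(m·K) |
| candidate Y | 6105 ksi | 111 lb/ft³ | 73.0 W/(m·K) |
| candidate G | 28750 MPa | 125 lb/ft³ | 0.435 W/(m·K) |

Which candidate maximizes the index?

candidate Y

Screen on constraints: k ≥ 44.4 W/(m·K). Survivors: candidate X, candidate Y.
Putting every candidate on a common basis:
  candidate X: E = 72.05 GPa, ρ = 2704 kg/m³
  candidate Y: E = 42.09 GPa, ρ = 1778 kg/m³
  candidate Y: M = 3.65×10⁻³
  candidate X: M = 3.14×10⁻³
The maximum is for candidate Y.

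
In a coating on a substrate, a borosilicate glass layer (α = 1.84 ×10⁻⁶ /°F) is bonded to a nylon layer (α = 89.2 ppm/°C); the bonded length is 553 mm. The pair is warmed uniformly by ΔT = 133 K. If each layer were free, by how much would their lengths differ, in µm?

borosilicate glass: α = 1.84×10⁻⁶/°F × 9/5 = 3.31×10⁻⁶/K.
Δα = |3.31 − 89.2|×10⁻⁶/K = 85.9×10⁻⁶/K.
ΔL_mismatch = Δα·L·ΔT = 85.9×10⁻⁶ × 553.0 mm × 133.0 K = 6320 µm.

6320 µm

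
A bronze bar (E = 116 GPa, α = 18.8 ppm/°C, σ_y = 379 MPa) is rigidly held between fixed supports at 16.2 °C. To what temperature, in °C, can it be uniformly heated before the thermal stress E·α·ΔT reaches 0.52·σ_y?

107 °C

E·α·ΔT = 197.1 MPa ⇒ ΔT = 197.1 / (116.0×10³ × 18.8×10⁻⁶) = 90.37 K.
T = 16.2 + 90.37 = 106.6 °C.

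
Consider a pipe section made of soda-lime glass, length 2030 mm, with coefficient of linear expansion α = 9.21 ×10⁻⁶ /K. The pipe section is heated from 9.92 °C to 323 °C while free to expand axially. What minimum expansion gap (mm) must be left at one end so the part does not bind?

5.85 mm

ΔT = 323 − 9.92 = 313.1 K.
ΔL = α·L₀·ΔT = 9.21×10⁻⁶ × 2030 mm × 313.1 K = 5.85 mm.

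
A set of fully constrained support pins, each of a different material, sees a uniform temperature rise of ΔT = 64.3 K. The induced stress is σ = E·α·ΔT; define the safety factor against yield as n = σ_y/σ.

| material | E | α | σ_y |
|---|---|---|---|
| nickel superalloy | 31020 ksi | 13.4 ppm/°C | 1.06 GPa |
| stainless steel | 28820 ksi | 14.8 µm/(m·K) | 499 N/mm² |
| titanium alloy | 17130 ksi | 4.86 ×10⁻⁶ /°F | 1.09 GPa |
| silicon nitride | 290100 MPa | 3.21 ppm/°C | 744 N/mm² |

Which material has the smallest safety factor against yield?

Converting E to GPa, α to ×10⁻⁶/K, σ_y to MPa, then σ and n for each:
  nickel superalloy: E = 213.9, α = 13.4, σ_y = 1060 → σ = 184 MPa, n = 5.75
  stainless steel: E = 198.7, α = 14.8, σ_y = 499.0 → σ = 189 MPa, n = 2.64
  titanium alloy: E = 118.1, α = 8.75, σ_y = 1090 → σ = 66.4 MPa, n = 16.4
  silicon nitride: E = 290.1, α = 3.21, σ_y = 744.0 → σ = 59.9 MPa, n = 12.4
The minimum is stainless steel at n = 2.64.

stainless steel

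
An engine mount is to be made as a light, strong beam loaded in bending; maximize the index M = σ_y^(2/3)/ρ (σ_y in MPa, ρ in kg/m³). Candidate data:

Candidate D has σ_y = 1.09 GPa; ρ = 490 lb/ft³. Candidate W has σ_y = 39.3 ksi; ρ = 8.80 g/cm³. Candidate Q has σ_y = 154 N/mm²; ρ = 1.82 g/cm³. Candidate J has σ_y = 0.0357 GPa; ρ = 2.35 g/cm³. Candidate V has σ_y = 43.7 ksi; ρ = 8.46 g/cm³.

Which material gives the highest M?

candidate Q

Convert each candidate to consistent units, then evaluate M:
  candidate D: σ_y = 1090 MPa, ρ = 7849 kg/m³
  candidate W: σ_y = 271.0 MPa, ρ = 8800 kg/m³
  candidate Q: σ_y = 154.0 MPa, ρ = 1820 kg/m³
  candidate J: σ_y = 35.70 MPa, ρ = 2350 kg/m³
  candidate V: σ_y = 301.3 MPa, ρ = 8460 kg/m³
  candidate Q: M = 15.8×10⁻³
  candidate D: M = 13.5×10⁻³
  candidate V: M = 5.31×10⁻³
  candidate W: M = 4.76×10⁻³
  candidate J: M = 4.61×10⁻³
Highest index: candidate Q.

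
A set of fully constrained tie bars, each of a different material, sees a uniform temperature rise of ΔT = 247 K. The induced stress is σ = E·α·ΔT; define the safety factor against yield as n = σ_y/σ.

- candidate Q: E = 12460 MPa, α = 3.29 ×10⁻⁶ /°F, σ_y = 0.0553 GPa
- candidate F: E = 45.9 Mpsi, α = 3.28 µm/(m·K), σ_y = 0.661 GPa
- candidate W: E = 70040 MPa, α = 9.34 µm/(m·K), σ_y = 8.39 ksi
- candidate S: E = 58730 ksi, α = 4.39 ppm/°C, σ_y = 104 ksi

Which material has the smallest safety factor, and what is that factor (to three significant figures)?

With everything in SI (GPa, ×10⁻⁶/K, MPa):
  candidate Q: E = 12.46, α = 5.92, σ_y = 55.30 → σ = 18.2 MPa, n = 3.03
  candidate F: E = 316.5, α = 3.28, σ_y = 661.0 → σ = 256 MPa, n = 2.58
  candidate W: E = 70.04, α = 9.34, σ_y = 57.85 → σ = 162 MPa, n = 0.358
  candidate S: E = 404.9, α = 4.39, σ_y = 717.1 → σ = 439 MPa, n = 1.63
Smallest n: candidate W with n = 0.358.

candidate W, n = 0.358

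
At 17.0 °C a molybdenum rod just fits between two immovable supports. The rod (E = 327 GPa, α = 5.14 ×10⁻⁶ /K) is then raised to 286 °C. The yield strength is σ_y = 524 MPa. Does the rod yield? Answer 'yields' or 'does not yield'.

does not yield

ΔT = 269.0 K. Constrained thermal stress σ = E·α·ΔT = 327.0×10³ MPa × 5.14×10⁻⁶ × 269.0 = 452 MPa (compressive).
Compare to σ_y = 524 MPa: σ < σ_y, so it does not yield.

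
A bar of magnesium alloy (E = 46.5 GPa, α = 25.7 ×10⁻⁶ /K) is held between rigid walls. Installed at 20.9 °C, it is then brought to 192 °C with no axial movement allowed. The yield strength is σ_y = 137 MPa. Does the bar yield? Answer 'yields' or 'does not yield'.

ΔT = 171.1 K. Constrained thermal stress σ = E·α·ΔT = 46.50×10³ MPa × 25.7×10⁻⁶ × 171.1 = 204 MPa (compressive).
Compare to σ_y = 137 MPa: σ ≥ σ_y, so it yields.

yields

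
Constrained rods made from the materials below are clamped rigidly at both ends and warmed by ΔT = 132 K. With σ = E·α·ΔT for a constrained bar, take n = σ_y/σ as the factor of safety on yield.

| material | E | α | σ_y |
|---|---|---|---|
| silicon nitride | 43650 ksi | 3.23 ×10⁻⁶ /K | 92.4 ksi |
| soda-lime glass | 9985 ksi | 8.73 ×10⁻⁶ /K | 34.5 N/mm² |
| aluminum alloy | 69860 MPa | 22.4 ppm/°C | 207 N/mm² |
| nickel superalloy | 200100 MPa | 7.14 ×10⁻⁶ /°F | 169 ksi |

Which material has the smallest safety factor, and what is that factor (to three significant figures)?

soda-lime glass, n = 0.435

In consistent units (E in GPa, α in ×10⁻⁶/K, σ_y in MPa):
  silicon nitride: E = 301.0, α = 3.23, σ_y = 637.1 → σ = 128 MPa, n = 4.96
  soda-lime glass: E = 68.84, α = 8.73, σ_y = 34.50 → σ = 79.3 MPa, n = 0.435
  aluminum alloy: E = 69.86, α = 22.4, σ_y = 207.0 → σ = 207 MPa, n = 1.00
  nickel superalloy: E = 200.1, α = 12.9, σ_y = 1165 → σ = 339 MPa, n = 3.43
The minimum is soda-lime glass at n = 0.435.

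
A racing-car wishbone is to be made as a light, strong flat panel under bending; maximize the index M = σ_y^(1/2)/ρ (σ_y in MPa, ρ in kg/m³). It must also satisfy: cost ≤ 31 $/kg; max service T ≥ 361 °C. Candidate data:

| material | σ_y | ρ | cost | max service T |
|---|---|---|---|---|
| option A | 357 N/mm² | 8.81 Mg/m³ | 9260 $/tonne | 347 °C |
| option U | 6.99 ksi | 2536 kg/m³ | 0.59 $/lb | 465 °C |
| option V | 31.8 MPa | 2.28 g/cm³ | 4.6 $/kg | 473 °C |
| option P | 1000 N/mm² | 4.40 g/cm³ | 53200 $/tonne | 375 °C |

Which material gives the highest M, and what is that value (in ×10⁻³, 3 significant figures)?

Screen on constraints: cost ≤ 31 $/kg; max service T ≥ 361 °C. Survivors: option U, option V.
In SI units:
  option U: σ_y = 48.19 MPa, ρ = 2536 kg/m³
  option V: σ_y = 31.80 MPa, ρ = 2280 kg/m³
  option U: M = 2.74×10⁻³
  option V: M = 2.47×10⁻³
Highest index: option U.

option U, M = 2.74×10⁻³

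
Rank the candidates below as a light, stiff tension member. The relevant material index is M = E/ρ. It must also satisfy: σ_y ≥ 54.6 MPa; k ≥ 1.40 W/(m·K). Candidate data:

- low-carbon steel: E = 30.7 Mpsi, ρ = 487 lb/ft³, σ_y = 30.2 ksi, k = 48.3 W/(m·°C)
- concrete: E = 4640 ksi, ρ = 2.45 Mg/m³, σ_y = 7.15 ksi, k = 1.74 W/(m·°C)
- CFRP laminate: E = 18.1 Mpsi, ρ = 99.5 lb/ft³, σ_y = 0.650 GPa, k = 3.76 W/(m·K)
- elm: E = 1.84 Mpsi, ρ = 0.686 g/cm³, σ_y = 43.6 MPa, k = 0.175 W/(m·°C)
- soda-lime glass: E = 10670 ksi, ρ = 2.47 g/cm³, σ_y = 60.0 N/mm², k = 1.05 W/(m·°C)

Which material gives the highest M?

CFRP laminate

Screen on constraints: σ_y ≥ 54.6 MPa; k ≥ 1.40 W/(m·K). Survivors: low-carbon steel, CFRP laminate.
After converting to SI:
  low-carbon steel: E = 211.7 GPa, ρ = 7801 kg/m³
  CFRP laminate: E = 124.8 GPa, ρ = 1594 kg/m³
  CFRP laminate: M = 78.3 MN·m/kg
  low-carbon steel: M = 27.1 MN·m/kg
CFRP laminate ranks first.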